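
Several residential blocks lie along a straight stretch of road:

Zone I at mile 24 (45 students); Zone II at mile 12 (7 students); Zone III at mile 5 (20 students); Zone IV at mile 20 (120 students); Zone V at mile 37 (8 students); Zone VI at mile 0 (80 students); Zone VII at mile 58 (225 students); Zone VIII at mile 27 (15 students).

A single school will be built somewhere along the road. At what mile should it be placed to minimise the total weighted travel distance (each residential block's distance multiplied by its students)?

For a sum of weighted absolute distances on a line, the optimum is the weighted median (not the mean). Total weight W = 520; half-weight = 260.
Sort by position and accumulate weight:
  mile 0 (Zone VI, w=80) → cum 80
  mile 5 (Zone III, w=20) → cum 100
  mile 12 (Zone II, w=7) → cum 107
  mile 20 (Zone IV, w=120) → cum 227
  mile 24 (Zone I, w=45) → cum 272  ≥ 260 → median here
  mile 27 (Zone VIII, w=15) → cum 287
  mile 37 (Zone V, w=8) → cum 295
  mile 58 (Zone VII, w=225) → cum 520
Optimal location: mile 24.

x = 24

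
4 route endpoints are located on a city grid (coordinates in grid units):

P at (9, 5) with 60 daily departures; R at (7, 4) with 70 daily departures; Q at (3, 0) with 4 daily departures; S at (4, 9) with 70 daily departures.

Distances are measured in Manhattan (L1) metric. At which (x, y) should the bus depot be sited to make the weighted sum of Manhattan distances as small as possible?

(7, 5)

Manhattan distance separates: Σwᵢ(|x−xᵢ|+|y−yᵢ|) = Σwᵢ|x−xᵢ| + Σwᵢ|y−yᵢ|, so x and y are optimised independently as 1-D weighted medians.
Total weight W = 204; half = 102.
x-coordinate, sorted with cumulative weight:
  x=3 (Q, w=4) cum 4
  x=4 (S, w=70) cum 74
  x=7 (R, w=70) cum 144  ← median
  x=9 (P, w=60) cum 204
⇒ x* = 7
y-coordinate, sorted with cumulative weight:
  y=0 (Q, w=4) cum 4
  y=4 (R, w=70) cum 74
  y=5 (P, w=60) cum 134  ← median
  y=9 (S, w=70) cum 204
⇒ y* = 5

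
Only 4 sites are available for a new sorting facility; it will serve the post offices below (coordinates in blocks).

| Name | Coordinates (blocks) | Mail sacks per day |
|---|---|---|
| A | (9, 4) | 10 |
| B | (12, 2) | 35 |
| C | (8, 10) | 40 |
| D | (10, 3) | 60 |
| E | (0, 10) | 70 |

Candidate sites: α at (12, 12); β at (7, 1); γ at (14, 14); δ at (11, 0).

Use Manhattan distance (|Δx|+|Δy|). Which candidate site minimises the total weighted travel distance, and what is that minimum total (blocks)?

Total weighted distance at each candidate:
  α (12, 12): total = 2340
  β (7, 1): total = 2080
  γ (14, 14): total = 3200
  δ (11, 0): total = 2395
Minimum is at β with total 2080 blocks.

β, total 2080 blocks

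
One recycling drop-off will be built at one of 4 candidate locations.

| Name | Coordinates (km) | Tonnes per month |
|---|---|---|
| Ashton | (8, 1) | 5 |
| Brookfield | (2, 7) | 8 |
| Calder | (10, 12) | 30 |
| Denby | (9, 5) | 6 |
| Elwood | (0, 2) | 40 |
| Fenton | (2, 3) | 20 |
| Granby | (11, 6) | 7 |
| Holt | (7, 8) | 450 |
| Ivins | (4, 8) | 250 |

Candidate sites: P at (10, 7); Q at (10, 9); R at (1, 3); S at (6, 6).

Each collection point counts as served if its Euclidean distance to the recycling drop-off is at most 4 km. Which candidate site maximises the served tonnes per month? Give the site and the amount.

Coverage radius r = 4 km; a point is covered iff (Δx)²+(Δy)² ≤ 4² = 16.
  P (10, 7): covers {Denby, Granby, Holt} → 463
  Q (10, 9): covers {Calder, Granby, Holt} → 487
  R (1, 3): covers {Elwood, Fenton} → 60
  S (6, 6): covers {Denby, Holt, Ivins} → 706
Maximum coverage at S: 706 tonnes per month.

S, covering 706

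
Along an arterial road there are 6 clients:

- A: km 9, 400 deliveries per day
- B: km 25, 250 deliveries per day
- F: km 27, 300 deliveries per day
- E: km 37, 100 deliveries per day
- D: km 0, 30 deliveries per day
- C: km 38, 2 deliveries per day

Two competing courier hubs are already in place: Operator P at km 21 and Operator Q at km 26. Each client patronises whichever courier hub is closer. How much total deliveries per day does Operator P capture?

The indifferent point is the midpoint (21+26)/2 = 23.5; clients left of it (closer to Operator P at 21) go to Operator P, those right go to Operator Q.
  D at 0 (w=30) → Operator P
  A at 9 (w=400) → Operator P
  B at 25 (w=250) → Operator Q
  F at 27 (w=300) → Operator Q
  E at 37 (w=100) → Operator Q
  C at 38 (w=2) → Operator Q
Operator P captures 430; Operator Q captures 652.

430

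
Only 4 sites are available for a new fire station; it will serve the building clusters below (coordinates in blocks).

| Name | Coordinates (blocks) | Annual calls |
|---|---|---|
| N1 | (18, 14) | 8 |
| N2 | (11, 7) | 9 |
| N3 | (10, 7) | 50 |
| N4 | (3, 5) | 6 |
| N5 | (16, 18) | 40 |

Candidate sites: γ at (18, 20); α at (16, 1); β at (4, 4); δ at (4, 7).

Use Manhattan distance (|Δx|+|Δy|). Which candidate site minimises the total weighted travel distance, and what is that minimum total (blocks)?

Total weighted distance at each candidate:
  γ (18, 20): total = 1618
  α (16, 1): total = 1601
  β (4, 4): total = 1784
  δ (4, 7): total = 1469
Minimum is at δ with total 1469 blocks.

δ, total 1469 blocks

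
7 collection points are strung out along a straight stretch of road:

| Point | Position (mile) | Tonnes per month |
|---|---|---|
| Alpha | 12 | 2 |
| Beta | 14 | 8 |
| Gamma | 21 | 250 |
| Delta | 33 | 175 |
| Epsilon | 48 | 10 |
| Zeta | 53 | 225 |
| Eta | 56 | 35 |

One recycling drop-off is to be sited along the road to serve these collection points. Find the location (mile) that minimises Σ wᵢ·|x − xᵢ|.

x = 33

For a sum of weighted absolute distances on a line, the optimum is the weighted median (not the mean). Total weight W = 705; half-weight = 352.5.
Sort by position and accumulate weight:
  mile 12 (Alpha, w=2) → cum 2
  mile 14 (Beta, w=8) → cum 10
  mile 21 (Gamma, w=250) → cum 260
  mile 33 (Delta, w=175) → cum 435  ≥ 352.5 → median here
  mile 48 (Epsilon, w=10) → cum 445
  mile 53 (Zeta, w=225) → cum 670
  mile 56 (Eta, w=35) → cum 705
Optimal location: mile 33.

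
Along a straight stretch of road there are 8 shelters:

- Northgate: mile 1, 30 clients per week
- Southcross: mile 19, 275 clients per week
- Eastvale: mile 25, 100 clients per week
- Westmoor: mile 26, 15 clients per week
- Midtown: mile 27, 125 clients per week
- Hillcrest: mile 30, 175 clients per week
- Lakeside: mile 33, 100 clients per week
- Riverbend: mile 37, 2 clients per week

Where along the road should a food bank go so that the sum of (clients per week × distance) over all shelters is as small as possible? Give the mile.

For a sum of weighted absolute distances on a line, the optimum is the weighted median (not the mean). Total weight W = 822; half-weight = 411.
Sort by position and accumulate weight:
  mile 1 (Northgate, w=30) → cum 30
  mile 19 (Southcross, w=275) → cum 305
  mile 25 (Eastvale, w=100) → cum 405
  mile 26 (Westmoor, w=15) → cum 420  ≥ 411 → median here
  mile 27 (Midtown, w=125) → cum 545
  mile 30 (Hillcrest, w=175) → cum 720
  mile 33 (Lakeside, w=100) → cum 820
  mile 37 (Riverbend, w=2) → cum 822
Optimal location: mile 26.

x = 26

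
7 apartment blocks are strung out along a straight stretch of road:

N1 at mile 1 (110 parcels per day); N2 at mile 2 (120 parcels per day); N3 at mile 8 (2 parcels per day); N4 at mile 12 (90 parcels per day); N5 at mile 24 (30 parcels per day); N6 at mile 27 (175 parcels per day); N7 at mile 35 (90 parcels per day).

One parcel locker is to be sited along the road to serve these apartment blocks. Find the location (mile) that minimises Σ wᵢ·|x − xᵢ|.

For a sum of weighted absolute distances on a line, the optimum is the weighted median (not the mean). Total weight W = 617; half-weight = 308.5.
Sort by position and accumulate weight:
  mile 1 (N1, w=110) → cum 110
  mile 2 (N2, w=120) → cum 230
  mile 8 (N3, w=2) → cum 232
  mile 12 (N4, w=90) → cum 322  ≥ 308.5 → median here
  mile 24 (N5, w=30) → cum 352
  mile 27 (N6, w=175) → cum 527
  mile 35 (N7, w=90) → cum 617
Optimal location: mile 12.

x = 12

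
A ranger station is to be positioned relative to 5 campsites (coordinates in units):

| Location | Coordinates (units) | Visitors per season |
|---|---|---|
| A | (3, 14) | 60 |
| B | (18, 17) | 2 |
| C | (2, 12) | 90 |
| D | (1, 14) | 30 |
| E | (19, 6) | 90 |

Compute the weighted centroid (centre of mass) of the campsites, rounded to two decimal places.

(7.85, 10.71)

The minimiser of Σwᵢ‖p−pᵢ‖² is the weighted centroid p* = (Σwᵢpᵢ)/(Σwᵢ).
Σwᵢ = 272.
Σwᵢxᵢ = 60·3 + 2·18 + 90·2 + 30·1 + 90·19 = 2136.
Σwᵢyᵢ = 60·14 + 2·17 + 90·12 + 30·14 + 90·6 = 2914.
x* = 2136/272 = 7.85, y* = 2914/272 = 10.71.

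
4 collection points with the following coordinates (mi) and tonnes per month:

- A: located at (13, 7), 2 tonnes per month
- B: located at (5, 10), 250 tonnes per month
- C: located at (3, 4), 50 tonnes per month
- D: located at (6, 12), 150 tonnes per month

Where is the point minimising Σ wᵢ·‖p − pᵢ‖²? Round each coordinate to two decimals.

The minimiser of Σwᵢ‖p−pᵢ‖² is the weighted centroid p* = (Σwᵢpᵢ)/(Σwᵢ).
Σwᵢ = 452.
Σwᵢxᵢ = 2·13 + 250·5 + 50·3 + 150·6 = 2326.
Σwᵢyᵢ = 2·7 + 250·10 + 50·4 + 150·12 = 4514.
x* = 2326/452 = 5.15, y* = 4514/452 = 9.99.

(5.15, 9.99)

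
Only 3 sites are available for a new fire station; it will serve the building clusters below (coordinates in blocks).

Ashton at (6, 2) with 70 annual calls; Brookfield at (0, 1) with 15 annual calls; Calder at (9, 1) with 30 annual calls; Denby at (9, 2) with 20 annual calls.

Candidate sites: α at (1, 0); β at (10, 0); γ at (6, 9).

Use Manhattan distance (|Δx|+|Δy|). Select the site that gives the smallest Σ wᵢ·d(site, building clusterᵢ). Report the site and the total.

Total weighted distance at each candidate:
  α (1, 0): total = 990
  β (10, 0): total = 705
  γ (6, 9): total = 1230
Minimum is at β with total 705 blocks.

β, total 705 blocks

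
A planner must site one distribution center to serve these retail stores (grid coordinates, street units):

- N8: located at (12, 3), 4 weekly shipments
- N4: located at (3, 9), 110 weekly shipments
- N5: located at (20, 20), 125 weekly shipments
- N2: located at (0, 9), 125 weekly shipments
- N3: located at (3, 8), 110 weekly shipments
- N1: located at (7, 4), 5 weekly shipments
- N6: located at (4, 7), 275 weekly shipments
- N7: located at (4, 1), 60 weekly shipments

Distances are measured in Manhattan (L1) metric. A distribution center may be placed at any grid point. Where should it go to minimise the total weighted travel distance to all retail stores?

(4, 8)

Manhattan distance separates: Σwᵢ(|x−xᵢ|+|y−yᵢ|) = Σwᵢ|x−xᵢ| + Σwᵢ|y−yᵢ|, so x and y are optimised independently as 1-D weighted medians.
Total weight W = 814; half = 407.
x-coordinate, sorted with cumulative weight:
  x=0 (N2, w=125) cum 125
  x=3 (N4, w=110) cum 235
  x=3 (N3, w=110) cum 345
  x=4 (N6, w=275) cum 620  ← median
  x=4 (N7, w=60) cum 680
  x=7 (N1, w=5) cum 685
  x=12 (N8, w=4) cum 689
  x=20 (N5, w=125) cum 814
⇒ x* = 4
y-coordinate, sorted with cumulative weight:
  y=1 (N7, w=60) cum 60
  y=3 (N8, w=4) cum 64
  y=4 (N1, w=5) cum 69
  y=7 (N6, w=275) cum 344
  y=8 (N3, w=110) cum 454  ← median
  y=9 (N4, w=110) cum 564
  y=9 (N2, w=125) cum 689
  y=20 (N5, w=125) cum 814
⇒ y* = 8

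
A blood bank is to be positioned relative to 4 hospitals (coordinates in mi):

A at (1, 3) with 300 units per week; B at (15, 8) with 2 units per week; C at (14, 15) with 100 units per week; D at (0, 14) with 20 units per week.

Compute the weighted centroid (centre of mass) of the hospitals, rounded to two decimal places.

(4.10, 6.39)

The minimiser of Σwᵢ‖p−pᵢ‖² is the weighted centroid p* = (Σwᵢpᵢ)/(Σwᵢ).
Σwᵢ = 422.
Σwᵢxᵢ = 300·1 + 2·15 + 100·14 + 20·0 = 1730.
Σwᵢyᵢ = 300·3 + 2·8 + 100·15 + 20·14 = 2696.
x* = 1730/422 = 4.10, y* = 2696/422 = 6.39.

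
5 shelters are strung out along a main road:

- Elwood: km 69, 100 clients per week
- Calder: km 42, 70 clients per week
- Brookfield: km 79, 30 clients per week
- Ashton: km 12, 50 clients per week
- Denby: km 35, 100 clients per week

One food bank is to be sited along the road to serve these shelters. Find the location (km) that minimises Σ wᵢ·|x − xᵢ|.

x = 42

For a sum of weighted absolute distances on a line, the optimum is the weighted median (not the mean). Total weight W = 350; half-weight = 175.
Sort by position and accumulate weight:
  km 12 (Ashton, w=50) → cum 50
  km 35 (Denby, w=100) → cum 150
  km 42 (Calder, w=70) → cum 220  ≥ 175 → median here
  km 69 (Elwood, w=100) → cum 320
  km 79 (Brookfield, w=30) → cum 350
Optimal location: km 42.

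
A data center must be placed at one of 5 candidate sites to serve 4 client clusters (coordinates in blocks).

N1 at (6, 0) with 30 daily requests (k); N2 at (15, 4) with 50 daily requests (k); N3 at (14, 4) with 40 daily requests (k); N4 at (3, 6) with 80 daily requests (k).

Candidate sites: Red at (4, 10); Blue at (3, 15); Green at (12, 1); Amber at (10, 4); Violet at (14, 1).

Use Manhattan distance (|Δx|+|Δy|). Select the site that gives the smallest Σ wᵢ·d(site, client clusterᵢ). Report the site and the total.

Total weighted distance at each candidate:
  Red (4, 10): total = 2250
  Blue (3, 15): total = 3290
  Green (12, 1): total = 1830
  Amber (10, 4): total = 1370
  Violet (14, 1): total = 1870
Minimum is at Amber with total 1370 blocks.

Amber, total 1370 blocks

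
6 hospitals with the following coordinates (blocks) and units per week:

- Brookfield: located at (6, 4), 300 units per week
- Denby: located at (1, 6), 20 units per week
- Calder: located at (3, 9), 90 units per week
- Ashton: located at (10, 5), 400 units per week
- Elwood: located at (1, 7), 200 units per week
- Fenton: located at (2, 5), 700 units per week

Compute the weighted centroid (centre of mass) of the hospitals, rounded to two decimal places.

The minimiser of Σwᵢ‖p−pᵢ‖² is the weighted centroid p* = (Σwᵢpᵢ)/(Σwᵢ).
Σwᵢ = 1710.
Σwᵢxᵢ = 300·6 + 20·1 + 90·3 + 400·10 + 200·1 + 700·2 = 7690.
Σwᵢyᵢ = 300·4 + 20·6 + 90·9 + 400·5 + 200·7 + 700·5 = 9030.
x* = 7690/1710 = 4.50, y* = 9030/1710 = 5.28.

(4.50, 5.28)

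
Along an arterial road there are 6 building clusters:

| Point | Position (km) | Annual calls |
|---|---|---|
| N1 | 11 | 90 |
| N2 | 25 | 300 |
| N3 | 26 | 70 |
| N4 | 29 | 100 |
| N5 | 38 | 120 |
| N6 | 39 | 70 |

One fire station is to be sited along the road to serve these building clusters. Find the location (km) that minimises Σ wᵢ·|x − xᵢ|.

x = 25

For a sum of weighted absolute distances on a line, the optimum is the weighted median (not the mean). Total weight W = 750; half-weight = 375.
Sort by position and accumulate weight:
  km 11 (N1, w=90) → cum 90
  km 25 (N2, w=300) → cum 390  ≥ 375 → median here
  km 26 (N3, w=70) → cum 460
  km 29 (N4, w=100) → cum 560
  km 38 (N5, w=120) → cum 680
  km 39 (N6, w=70) → cum 750
Optimal location: km 25.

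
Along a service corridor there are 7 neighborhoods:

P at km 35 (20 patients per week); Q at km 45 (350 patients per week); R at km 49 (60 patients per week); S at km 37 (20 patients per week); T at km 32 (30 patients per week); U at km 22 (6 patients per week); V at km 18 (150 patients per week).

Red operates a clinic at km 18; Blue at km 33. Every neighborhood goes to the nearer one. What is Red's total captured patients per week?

156

The indifferent point is the midpoint (18+33)/2 = 25.5; neighborhoods left of it (closer to Red at 18) go to Red, those right go to Blue.
  V at 18 (w=150) → Red
  U at 22 (w=6) → Red
  T at 32 (w=30) → Blue
  P at 35 (w=20) → Blue
  S at 37 (w=20) → Blue
  Q at 45 (w=350) → Blue
  R at 49 (w=60) → Blue
Red captures 156; Blue captures 480.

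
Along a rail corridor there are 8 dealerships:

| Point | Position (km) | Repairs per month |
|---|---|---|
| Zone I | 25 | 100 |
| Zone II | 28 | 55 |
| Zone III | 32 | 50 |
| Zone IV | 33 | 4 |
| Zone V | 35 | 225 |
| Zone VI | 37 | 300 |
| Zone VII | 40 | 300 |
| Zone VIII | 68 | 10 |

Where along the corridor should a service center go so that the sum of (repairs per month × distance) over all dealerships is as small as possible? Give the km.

For a sum of weighted absolute distances on a line, the optimum is the weighted median (not the mean). Total weight W = 1044; half-weight = 522.
Sort by position and accumulate weight:
  km 25 (Zone I, w=100) → cum 100
  km 28 (Zone II, w=55) → cum 155
  km 32 (Zone III, w=50) → cum 205
  km 33 (Zone IV, w=4) → cum 209
  km 35 (Zone V, w=225) → cum 434
  km 37 (Zone VI, w=300) → cum 734  ≥ 522 → median here
  km 40 (Zone VII, w=300) → cum 1034
  km 68 (Zone VIII, w=10) → cum 1044
Optimal location: km 37.

x = 37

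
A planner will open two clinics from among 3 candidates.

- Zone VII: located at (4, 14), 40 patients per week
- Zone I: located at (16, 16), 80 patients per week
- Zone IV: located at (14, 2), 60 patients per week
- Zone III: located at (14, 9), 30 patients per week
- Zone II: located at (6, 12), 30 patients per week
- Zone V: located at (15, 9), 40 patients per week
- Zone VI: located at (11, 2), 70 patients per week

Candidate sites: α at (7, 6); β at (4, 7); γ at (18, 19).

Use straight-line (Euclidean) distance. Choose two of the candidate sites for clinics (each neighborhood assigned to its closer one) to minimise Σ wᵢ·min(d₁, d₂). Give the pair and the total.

{α, γ}, total 2262.6

Evaluate every pair (each demand assigned to the nearer of the two):
  {α, γ}: total = 2262.6
  {β, γ}: total = 2726.5
  {α, β}: total = 2967.8
Best pair: {α, γ} with total 2262.6.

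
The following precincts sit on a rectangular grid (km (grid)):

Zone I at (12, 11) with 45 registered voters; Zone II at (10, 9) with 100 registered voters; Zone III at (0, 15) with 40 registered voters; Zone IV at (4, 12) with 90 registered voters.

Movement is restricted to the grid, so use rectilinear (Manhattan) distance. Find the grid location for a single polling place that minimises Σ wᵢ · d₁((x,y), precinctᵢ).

Manhattan distance separates: Σwᵢ(|x−xᵢ|+|y−yᵢ|) = Σwᵢ|x−xᵢ| + Σwᵢ|y−yᵢ|, so x and y are optimised independently as 1-D weighted medians.
Total weight W = 275; half = 137.5.
x-coordinate, sorted with cumulative weight:
  x=0 (Zone III, w=40) cum 40
  x=4 (Zone IV, w=90) cum 130
  x=10 (Zone II, w=100) cum 230  ← median
  x=12 (Zone I, w=45) cum 275
⇒ x* = 10
y-coordinate, sorted with cumulative weight:
  y=9 (Zone II, w=100) cum 100
  y=11 (Zone I, w=45) cum 145  ← median
  y=12 (Zone IV, w=90) cum 235
  y=15 (Zone III, w=40) cum 275
⇒ y* = 11

(10, 11)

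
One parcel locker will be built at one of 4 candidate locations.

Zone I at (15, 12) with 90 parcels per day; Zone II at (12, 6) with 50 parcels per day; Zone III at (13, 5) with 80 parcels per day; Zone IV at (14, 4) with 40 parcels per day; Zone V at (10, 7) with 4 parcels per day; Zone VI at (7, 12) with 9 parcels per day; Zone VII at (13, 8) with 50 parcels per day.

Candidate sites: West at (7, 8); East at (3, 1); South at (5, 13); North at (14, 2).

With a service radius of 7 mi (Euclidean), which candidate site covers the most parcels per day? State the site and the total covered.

Coverage radius r = 7 mi; a point is covered iff (Δx)²+(Δy)² ≤ 7² = 49.
  West (7, 8): covers {Zone II, Zone III, Zone V, Zone VI, Zone VII} → 193
  East (3, 1): covers {none} → 0
  South (5, 13): covers {Zone VI} → 9
  North (14, 2): covers {Zone II, Zone III, Zone IV, Zone V, Zone VII} → 224
Maximum coverage at North: 224 parcels per day.

North, covering 224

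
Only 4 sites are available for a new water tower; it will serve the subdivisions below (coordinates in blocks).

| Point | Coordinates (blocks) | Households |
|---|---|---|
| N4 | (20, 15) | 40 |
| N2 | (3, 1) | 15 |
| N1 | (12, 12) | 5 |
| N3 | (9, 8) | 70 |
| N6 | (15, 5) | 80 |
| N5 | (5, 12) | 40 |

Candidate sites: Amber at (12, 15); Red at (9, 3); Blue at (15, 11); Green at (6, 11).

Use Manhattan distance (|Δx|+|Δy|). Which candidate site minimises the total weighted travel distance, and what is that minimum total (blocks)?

Total weighted distance at each candidate:
  Amber (12, 15): total = 2820
  Red (9, 3): total = 2610
  Blue (15, 11): total = 2260
  Green (6, 11): total = 2650
Minimum is at Blue with total 2260 blocks.

Blue, total 2260 blocks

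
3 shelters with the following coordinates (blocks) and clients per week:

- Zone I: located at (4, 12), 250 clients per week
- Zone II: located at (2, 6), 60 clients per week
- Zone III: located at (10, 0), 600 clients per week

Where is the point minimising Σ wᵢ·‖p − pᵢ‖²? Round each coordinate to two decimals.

(7.82, 3.69)

The minimiser of Σwᵢ‖p−pᵢ‖² is the weighted centroid p* = (Σwᵢpᵢ)/(Σwᵢ).
Σwᵢ = 910.
Σwᵢxᵢ = 250·4 + 60·2 + 600·10 = 7120.
Σwᵢyᵢ = 250·12 + 60·6 + 600·0 = 3360.
x* = 7120/910 = 7.82, y* = 3360/910 = 3.69.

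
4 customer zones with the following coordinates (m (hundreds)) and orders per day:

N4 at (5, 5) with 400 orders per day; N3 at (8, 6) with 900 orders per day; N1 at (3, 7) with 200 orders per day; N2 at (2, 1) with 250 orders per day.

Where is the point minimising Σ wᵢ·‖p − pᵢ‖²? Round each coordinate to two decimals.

(5.89, 5.17)

The minimiser of Σwᵢ‖p−pᵢ‖² is the weighted centroid p* = (Σwᵢpᵢ)/(Σwᵢ).
Σwᵢ = 1750.
Σwᵢxᵢ = 400·5 + 900·8 + 200·3 + 250·2 = 10300.
Σwᵢyᵢ = 400·5 + 900·6 + 200·7 + 250·1 = 9050.
x* = 10300/1750 = 5.89, y* = 9050/1750 = 5.17.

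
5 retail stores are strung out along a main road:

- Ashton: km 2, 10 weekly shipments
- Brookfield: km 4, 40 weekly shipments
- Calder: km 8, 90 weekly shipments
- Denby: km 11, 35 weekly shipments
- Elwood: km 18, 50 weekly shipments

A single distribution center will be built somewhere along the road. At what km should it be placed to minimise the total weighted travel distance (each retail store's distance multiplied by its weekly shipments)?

For a sum of weighted absolute distances on a line, the optimum is the weighted median (not the mean). Total weight W = 225; half-weight = 112.5.
Sort by position and accumulate weight:
  km 2 (Ashton, w=10) → cum 10
  km 4 (Brookfield, w=40) → cum 50
  km 8 (Calder, w=90) → cum 140  ≥ 112.5 → median here
  km 11 (Denby, w=35) → cum 175
  km 18 (Elwood, w=50) → cum 225
Optimal location: km 8.

x = 8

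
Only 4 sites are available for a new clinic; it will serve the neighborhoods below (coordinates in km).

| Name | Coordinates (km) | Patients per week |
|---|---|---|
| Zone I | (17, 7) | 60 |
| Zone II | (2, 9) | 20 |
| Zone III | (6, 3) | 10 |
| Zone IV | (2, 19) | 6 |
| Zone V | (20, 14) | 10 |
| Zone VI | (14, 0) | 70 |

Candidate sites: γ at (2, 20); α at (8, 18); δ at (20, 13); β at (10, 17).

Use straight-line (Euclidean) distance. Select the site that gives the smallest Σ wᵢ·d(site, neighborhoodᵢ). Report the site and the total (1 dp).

Total weighted distance at each candidate:
  γ (2, 20): total = 3414.0
  α (8, 18): total = 2711.6
  δ (20, 13): total = 2069.4
  β (10, 17): total = 2480.6
Minimum is at δ with total 2069.4 km.

δ, total 2069.4 km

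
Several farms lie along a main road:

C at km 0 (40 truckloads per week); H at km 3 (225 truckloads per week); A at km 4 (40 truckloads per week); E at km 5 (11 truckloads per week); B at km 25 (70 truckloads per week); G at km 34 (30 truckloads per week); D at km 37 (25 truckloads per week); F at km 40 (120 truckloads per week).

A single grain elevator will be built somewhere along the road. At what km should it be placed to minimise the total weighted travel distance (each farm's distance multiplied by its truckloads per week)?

For a sum of weighted absolute distances on a line, the optimum is the weighted median (not the mean). Total weight W = 561; half-weight = 280.5.
Sort by position and accumulate weight:
  km 0 (C, w=40) → cum 40
  km 3 (H, w=225) → cum 265
  km 4 (A, w=40) → cum 305  ≥ 280.5 → median here
  km 5 (E, w=11) → cum 316
  km 25 (B, w=70) → cum 386
  km 34 (G, w=30) → cum 416
  km 37 (D, w=25) → cum 441
  km 40 (F, w=120) → cum 561
Optimal location: km 4.

x = 4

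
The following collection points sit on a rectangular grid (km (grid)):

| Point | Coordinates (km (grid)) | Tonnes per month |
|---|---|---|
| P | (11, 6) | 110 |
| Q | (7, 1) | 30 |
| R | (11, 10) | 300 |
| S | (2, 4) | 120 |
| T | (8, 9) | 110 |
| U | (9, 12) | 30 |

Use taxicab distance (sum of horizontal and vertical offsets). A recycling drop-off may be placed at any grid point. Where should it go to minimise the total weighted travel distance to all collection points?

(11, 9)

Manhattan distance separates: Σwᵢ(|x−xᵢ|+|y−yᵢ|) = Σwᵢ|x−xᵢ| + Σwᵢ|y−yᵢ|, so x and y are optimised independently as 1-D weighted medians.
Total weight W = 700; half = 350.
x-coordinate, sorted with cumulative weight:
  x=2 (S, w=120) cum 120
  x=7 (Q, w=30) cum 150
  x=8 (T, w=110) cum 260
  x=9 (U, w=30) cum 290
  x=11 (P, w=110) cum 400  ← median
  x=11 (R, w=300) cum 700
⇒ x* = 11
y-coordinate, sorted with cumulative weight:
  y=1 (Q, w=30) cum 30
  y=4 (S, w=120) cum 150
  y=6 (P, w=110) cum 260
  y=9 (T, w=110) cum 370  ← median
  y=10 (R, w=300) cum 670
  y=12 (U, w=30) cum 700
⇒ y* = 9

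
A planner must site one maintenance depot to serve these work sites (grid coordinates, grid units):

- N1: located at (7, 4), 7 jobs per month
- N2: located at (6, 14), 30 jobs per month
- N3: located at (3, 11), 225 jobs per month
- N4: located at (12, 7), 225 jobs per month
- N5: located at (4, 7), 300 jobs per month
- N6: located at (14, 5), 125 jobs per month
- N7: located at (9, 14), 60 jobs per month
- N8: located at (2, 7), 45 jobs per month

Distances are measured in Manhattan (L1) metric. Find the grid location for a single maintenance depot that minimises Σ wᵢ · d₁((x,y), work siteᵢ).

Manhattan distance separates: Σwᵢ(|x−xᵢ|+|y−yᵢ|) = Σwᵢ|x−xᵢ| + Σwᵢ|y−yᵢ|, so x and y are optimised independently as 1-D weighted medians.
Total weight W = 1017; half = 508.5.
x-coordinate, sorted with cumulative weight:
  x=2 (N8, w=45) cum 45
  x=3 (N3, w=225) cum 270
  x=4 (N5, w=300) cum 570  ← median
  x=6 (N2, w=30) cum 600
  x=7 (N1, w=7) cum 607
  x=9 (N7, w=60) cum 667
  x=12 (N4, w=225) cum 892
  x=14 (N6, w=125) cum 1017
⇒ x* = 4
y-coordinate, sorted with cumulative weight:
  y=4 (N1, w=7) cum 7
  y=5 (N6, w=125) cum 132
  y=7 (N4, w=225) cum 357
  y=7 (N5, w=300) cum 657  ← median
  y=7 (N8, w=45) cum 702
  y=11 (N3, w=225) cum 927
  y=14 (N2, w=30) cum 957
  y=14 (N7, w=60) cum 1017
⇒ y* = 7

(4, 7)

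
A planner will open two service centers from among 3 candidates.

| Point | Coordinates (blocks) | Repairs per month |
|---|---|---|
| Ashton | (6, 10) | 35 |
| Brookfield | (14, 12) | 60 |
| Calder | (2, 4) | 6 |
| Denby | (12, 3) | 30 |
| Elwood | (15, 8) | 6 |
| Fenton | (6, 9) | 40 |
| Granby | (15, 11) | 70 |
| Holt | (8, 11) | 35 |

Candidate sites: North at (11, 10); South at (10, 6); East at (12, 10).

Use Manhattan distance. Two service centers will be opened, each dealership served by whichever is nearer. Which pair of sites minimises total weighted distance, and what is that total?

Evaluate every pair (each demand assigned to the nearer of the two):
  {North, East}: total = 1405
  {South, East}: total = 1425
  {North, South}: total = 1451
Best pair: {North, East} with total 1405.

{North, East}, total 1405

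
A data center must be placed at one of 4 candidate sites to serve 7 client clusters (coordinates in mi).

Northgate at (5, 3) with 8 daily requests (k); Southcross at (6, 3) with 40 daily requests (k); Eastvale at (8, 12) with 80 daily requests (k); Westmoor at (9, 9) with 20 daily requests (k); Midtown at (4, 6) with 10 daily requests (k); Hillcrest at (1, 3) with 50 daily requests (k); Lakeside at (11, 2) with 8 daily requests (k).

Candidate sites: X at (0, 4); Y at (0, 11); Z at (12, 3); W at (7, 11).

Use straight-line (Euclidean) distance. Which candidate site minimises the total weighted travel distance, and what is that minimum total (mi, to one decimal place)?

W, total 1195.3 mi

Total weighted distance at each candidate:
  X (0, 4): total = 1600.0
  Y (0, 11): total = 1885.7
  Z (12, 3): total = 1864.8
  W (7, 11): total = 1195.3
Minimum is at W with total 1195.3 mi.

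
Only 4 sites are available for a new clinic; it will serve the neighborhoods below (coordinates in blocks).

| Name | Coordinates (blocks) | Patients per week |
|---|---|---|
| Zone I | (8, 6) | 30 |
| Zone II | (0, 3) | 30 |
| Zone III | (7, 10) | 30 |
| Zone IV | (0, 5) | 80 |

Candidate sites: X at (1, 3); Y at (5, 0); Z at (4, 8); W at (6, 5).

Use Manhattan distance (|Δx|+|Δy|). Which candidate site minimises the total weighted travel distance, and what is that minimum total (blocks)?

Total weighted distance at each candidate:
  X (1, 3): total = 960
  Y (5, 0): total = 1670
  Z (4, 8): total = 1160
  W (6, 5): total = 990
Minimum is at X with total 960 blocks.

X, total 960 blocks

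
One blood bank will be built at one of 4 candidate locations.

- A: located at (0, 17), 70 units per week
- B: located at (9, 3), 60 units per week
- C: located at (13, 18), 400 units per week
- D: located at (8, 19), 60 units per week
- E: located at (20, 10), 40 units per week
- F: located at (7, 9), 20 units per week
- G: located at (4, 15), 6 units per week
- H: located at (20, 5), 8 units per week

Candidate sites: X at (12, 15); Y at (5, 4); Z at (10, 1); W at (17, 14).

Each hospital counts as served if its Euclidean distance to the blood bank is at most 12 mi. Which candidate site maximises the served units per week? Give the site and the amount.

W, covering 528

Coverage radius r = 12 mi; a point is covered iff (Δx)²+(Δy)² ≤ 12² = 144.
  X (12, 15): covers {C, D, E, F, G} → 526
  Y (5, 4): covers {B, F, G} → 86
  Z (10, 1): covers {B, F, H} → 88
  W (17, 14): covers {C, D, E, F, H} → 528
Maximum coverage at W: 528 units per week.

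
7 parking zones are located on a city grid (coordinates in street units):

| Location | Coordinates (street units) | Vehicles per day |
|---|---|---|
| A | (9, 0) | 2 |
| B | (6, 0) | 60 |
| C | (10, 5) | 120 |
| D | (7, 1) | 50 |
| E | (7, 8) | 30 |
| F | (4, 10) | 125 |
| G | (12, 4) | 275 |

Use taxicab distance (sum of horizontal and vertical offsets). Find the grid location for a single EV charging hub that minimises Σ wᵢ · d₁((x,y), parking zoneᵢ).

Manhattan distance separates: Σwᵢ(|x−xᵢ|+|y−yᵢ|) = Σwᵢ|x−xᵢ| + Σwᵢ|y−yᵢ|, so x and y are optimised independently as 1-D weighted medians.
Total weight W = 662; half = 331.
x-coordinate, sorted with cumulative weight:
  x=4 (F, w=125) cum 125
  x=6 (B, w=60) cum 185
  x=7 (D, w=50) cum 235
  x=7 (E, w=30) cum 265
  x=9 (A, w=2) cum 267
  x=10 (C, w=120) cum 387  ← median
  x=12 (G, w=275) cum 662
⇒ x* = 10
y-coordinate, sorted with cumulative weight:
  y=0 (A, w=2) cum 2
  y=0 (B, w=60) cum 62
  y=1 (D, w=50) cum 112
  y=4 (G, w=275) cum 387  ← median
  y=5 (C, w=120) cum 507
  y=8 (E, w=30) cum 537
  y=10 (F, w=125) cum 662
⇒ y* = 4

(10, 4)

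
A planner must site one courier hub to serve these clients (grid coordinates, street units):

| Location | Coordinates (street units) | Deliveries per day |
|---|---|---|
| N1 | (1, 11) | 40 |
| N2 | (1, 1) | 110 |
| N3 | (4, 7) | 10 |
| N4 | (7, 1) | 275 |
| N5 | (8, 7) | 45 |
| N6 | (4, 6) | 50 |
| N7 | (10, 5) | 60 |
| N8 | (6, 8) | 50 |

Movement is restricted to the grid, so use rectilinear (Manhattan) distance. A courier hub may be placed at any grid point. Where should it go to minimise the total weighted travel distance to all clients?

Manhattan distance separates: Σwᵢ(|x−xᵢ|+|y−yᵢ|) = Σwᵢ|x−xᵢ| + Σwᵢ|y−yᵢ|, so x and y are optimised independently as 1-D weighted medians.
Total weight W = 640; half = 320.
x-coordinate, sorted with cumulative weight:
  x=1 (N1, w=40) cum 40
  x=1 (N2, w=110) cum 150
  x=4 (N3, w=10) cum 160
  x=4 (N6, w=50) cum 210
  x=6 (N8, w=50) cum 260
  x=7 (N4, w=275) cum 535  ← median
  x=8 (N5, w=45) cum 580
  x=10 (N7, w=60) cum 640
⇒ x* = 7
y-coordinate, sorted with cumulative weight:
  y=1 (N2, w=110) cum 110
  y=1 (N4, w=275) cum 385  ← median
  y=5 (N7, w=60) cum 445
  y=6 (N6, w=50) cum 495
  y=7 (N3, w=10) cum 505
  y=7 (N5, w=45) cum 550
  y=8 (N8, w=50) cum 600
  y=11 (N1, w=40) cum 640
⇒ y* = 1

(7, 1)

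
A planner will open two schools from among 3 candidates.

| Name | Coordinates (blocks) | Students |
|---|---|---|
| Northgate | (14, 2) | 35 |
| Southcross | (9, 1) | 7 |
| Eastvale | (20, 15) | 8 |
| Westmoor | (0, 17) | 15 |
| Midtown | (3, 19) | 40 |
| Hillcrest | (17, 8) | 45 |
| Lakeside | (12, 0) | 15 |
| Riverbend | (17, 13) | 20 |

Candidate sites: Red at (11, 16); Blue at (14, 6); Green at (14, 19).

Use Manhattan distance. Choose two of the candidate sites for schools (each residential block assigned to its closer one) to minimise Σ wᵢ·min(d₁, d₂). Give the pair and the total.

Evaluate every pair (each demand assigned to the nearer of the two):
  {Red, Blue}: total = 1435
  {Blue, Green}: total = 1495
  {Red, Green}: total = 2479
Best pair: {Red, Blue} with total 1435.

{Red, Blue}, total 1435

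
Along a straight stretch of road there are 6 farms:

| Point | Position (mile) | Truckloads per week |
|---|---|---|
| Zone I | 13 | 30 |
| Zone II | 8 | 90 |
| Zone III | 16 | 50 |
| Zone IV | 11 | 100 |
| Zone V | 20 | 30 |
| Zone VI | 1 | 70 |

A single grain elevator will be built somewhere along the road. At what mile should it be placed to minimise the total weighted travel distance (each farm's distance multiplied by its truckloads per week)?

For a sum of weighted absolute distances on a line, the optimum is the weighted median (not the mean). Total weight W = 370; half-weight = 185.
Sort by position and accumulate weight:
  mile 1 (Zone VI, w=70) → cum 70
  mile 8 (Zone II, w=90) → cum 160
  mile 11 (Zone IV, w=100) → cum 260  ≥ 185 → median here
  mile 13 (Zone I, w=30) → cum 290
  mile 16 (Zone III, w=50) → cum 340
  mile 20 (Zone V, w=30) → cum 370
Optimal location: mile 11.

x = 11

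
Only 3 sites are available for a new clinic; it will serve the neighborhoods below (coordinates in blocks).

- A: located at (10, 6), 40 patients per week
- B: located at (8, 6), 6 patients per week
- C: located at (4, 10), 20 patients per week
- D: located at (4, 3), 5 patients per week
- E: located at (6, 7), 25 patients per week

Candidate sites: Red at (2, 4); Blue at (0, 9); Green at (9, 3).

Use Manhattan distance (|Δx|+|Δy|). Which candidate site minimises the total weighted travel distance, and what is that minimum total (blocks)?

Total weighted distance at each candidate:
  Red (2, 4): total = 798
  Blue (0, 9): total = 936
  Green (9, 3): total = 624
Minimum is at Green with total 624 blocks.

Green, total 624 blocks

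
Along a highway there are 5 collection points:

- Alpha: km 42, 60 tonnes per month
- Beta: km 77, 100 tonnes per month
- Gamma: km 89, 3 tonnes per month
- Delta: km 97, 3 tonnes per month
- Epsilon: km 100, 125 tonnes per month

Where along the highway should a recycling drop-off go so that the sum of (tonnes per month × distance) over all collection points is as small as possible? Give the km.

For a sum of weighted absolute distances on a line, the optimum is the weighted median (not the mean). Total weight W = 291; half-weight = 145.5.
Sort by position and accumulate weight:
  km 42 (Alpha, w=60) → cum 60
  km 77 (Beta, w=100) → cum 160  ≥ 145.5 → median here
  km 89 (Gamma, w=3) → cum 163
  km 97 (Delta, w=3) → cum 166
  km 100 (Epsilon, w=125) → cum 291
Optimal location: km 77.

x = 77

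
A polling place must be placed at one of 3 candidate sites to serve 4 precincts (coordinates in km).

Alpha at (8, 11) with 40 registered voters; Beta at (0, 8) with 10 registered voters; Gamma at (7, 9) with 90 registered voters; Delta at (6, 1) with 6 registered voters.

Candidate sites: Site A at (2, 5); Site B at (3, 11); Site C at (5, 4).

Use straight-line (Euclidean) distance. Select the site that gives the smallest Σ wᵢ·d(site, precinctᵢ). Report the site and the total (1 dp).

Site B, total 707.6 km

Total weighted distance at each candidate:
  Site A (2, 5): total = 985.7
  Site B (3, 11): total = 707.6
  Site C (5, 4): total = 872.3
Minimum is at Site B with total 707.6 km.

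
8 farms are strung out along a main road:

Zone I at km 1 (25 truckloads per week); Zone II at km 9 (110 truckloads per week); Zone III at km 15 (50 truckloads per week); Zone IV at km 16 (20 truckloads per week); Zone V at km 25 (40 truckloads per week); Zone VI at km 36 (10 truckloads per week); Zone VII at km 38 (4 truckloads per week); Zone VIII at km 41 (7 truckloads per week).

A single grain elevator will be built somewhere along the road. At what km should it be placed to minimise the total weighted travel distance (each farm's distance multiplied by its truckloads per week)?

For a sum of weighted absolute distances on a line, the optimum is the weighted median (not the mean). Total weight W = 266; half-weight = 133.
Sort by position and accumulate weight:
  km 1 (Zone I, w=25) → cum 25
  km 9 (Zone II, w=110) → cum 135  ≥ 133 → median here
  km 15 (Zone III, w=50) → cum 185
  km 16 (Zone IV, w=20) → cum 205
  km 25 (Zone V, w=40) → cum 245
  km 36 (Zone VI, w=10) → cum 255
  km 38 (Zone VII, w=4) → cum 259
  km 41 (Zone VIII, w=7) → cum 266
Optimal location: km 9.

x = 9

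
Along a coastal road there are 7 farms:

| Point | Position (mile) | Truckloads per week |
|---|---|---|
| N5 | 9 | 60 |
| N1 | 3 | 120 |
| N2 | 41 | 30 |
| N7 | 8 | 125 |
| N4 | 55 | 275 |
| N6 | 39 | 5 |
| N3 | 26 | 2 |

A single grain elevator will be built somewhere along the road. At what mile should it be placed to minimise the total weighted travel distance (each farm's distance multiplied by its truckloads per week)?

x = 39

For a sum of weighted absolute distances on a line, the optimum is the weighted median (not the mean). Total weight W = 617; half-weight = 308.5.
Sort by position and accumulate weight:
  mile 3 (N1, w=120) → cum 120
  mile 8 (N7, w=125) → cum 245
  mile 9 (N5, w=60) → cum 305
  mile 26 (N3, w=2) → cum 307
  mile 39 (N6, w=5) → cum 312  ≥ 308.5 → median here
  mile 41 (N2, w=30) → cum 342
  mile 55 (N4, w=275) → cum 617
Optimal location: mile 39.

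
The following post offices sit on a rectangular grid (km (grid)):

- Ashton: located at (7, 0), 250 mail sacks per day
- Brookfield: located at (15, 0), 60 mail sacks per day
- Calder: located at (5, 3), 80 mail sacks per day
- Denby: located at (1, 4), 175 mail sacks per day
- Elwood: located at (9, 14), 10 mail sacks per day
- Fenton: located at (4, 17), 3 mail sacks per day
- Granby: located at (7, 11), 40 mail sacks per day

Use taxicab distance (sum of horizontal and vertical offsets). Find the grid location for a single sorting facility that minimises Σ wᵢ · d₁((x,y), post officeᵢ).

Manhattan distance separates: Σwᵢ(|x−xᵢ|+|y−yᵢ|) = Σwᵢ|x−xᵢ| + Σwᵢ|y−yᵢ|, so x and y are optimised independently as 1-D weighted medians.
Total weight W = 618; half = 309.
x-coordinate, sorted with cumulative weight:
  x=1 (Denby, w=175) cum 175
  x=4 (Fenton, w=3) cum 178
  x=5 (Calder, w=80) cum 258
  x=7 (Ashton, w=250) cum 508  ← median
  x=7 (Granby, w=40) cum 548
  x=9 (Elwood, w=10) cum 558
  x=15 (Brookfield, w=60) cum 618
⇒ x* = 7
y-coordinate, sorted with cumulative weight:
  y=0 (Ashton, w=250) cum 250
  y=0 (Brookfield, w=60) cum 310  ← median
  y=3 (Calder, w=80) cum 390
  y=4 (Denby, w=175) cum 565
  y=11 (Granby, w=40) cum 605
  y=14 (Elwood, w=10) cum 615
  y=17 (Fenton, w=3) cum 618
⇒ y* = 0

(7, 0)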